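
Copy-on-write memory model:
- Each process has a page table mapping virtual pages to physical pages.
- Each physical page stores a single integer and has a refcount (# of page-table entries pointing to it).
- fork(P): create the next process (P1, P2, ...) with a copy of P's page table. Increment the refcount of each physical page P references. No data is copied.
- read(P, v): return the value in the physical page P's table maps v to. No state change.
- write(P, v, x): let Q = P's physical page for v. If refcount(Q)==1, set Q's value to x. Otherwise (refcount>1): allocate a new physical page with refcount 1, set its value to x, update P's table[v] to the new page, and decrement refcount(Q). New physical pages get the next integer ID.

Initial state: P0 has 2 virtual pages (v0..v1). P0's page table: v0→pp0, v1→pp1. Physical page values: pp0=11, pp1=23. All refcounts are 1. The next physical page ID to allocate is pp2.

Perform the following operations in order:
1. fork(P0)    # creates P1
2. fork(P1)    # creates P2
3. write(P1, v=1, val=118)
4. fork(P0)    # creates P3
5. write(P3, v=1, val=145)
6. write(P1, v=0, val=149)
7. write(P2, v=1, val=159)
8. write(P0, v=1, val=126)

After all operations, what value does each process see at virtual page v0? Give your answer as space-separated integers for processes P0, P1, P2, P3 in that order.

Answer: 11 149 11 11

Derivation:
Op 1: fork(P0) -> P1. 2 ppages; refcounts: pp0:2 pp1:2
Op 2: fork(P1) -> P2. 2 ppages; refcounts: pp0:3 pp1:3
Op 3: write(P1, v1, 118). refcount(pp1)=3>1 -> COPY to pp2. 3 ppages; refcounts: pp0:3 pp1:2 pp2:1
Op 4: fork(P0) -> P3. 3 ppages; refcounts: pp0:4 pp1:3 pp2:1
Op 5: write(P3, v1, 145). refcount(pp1)=3>1 -> COPY to pp3. 4 ppages; refcounts: pp0:4 pp1:2 pp2:1 pp3:1
Op 6: write(P1, v0, 149). refcount(pp0)=4>1 -> COPY to pp4. 5 ppages; refcounts: pp0:3 pp1:2 pp2:1 pp3:1 pp4:1
Op 7: write(P2, v1, 159). refcount(pp1)=2>1 -> COPY to pp5. 6 ppages; refcounts: pp0:3 pp1:1 pp2:1 pp3:1 pp4:1 pp5:1
Op 8: write(P0, v1, 126). refcount(pp1)=1 -> write in place. 6 ppages; refcounts: pp0:3 pp1:1 pp2:1 pp3:1 pp4:1 pp5:1
P0: v0 -> pp0 = 11
P1: v0 -> pp4 = 149
P2: v0 -> pp0 = 11
P3: v0 -> pp0 = 11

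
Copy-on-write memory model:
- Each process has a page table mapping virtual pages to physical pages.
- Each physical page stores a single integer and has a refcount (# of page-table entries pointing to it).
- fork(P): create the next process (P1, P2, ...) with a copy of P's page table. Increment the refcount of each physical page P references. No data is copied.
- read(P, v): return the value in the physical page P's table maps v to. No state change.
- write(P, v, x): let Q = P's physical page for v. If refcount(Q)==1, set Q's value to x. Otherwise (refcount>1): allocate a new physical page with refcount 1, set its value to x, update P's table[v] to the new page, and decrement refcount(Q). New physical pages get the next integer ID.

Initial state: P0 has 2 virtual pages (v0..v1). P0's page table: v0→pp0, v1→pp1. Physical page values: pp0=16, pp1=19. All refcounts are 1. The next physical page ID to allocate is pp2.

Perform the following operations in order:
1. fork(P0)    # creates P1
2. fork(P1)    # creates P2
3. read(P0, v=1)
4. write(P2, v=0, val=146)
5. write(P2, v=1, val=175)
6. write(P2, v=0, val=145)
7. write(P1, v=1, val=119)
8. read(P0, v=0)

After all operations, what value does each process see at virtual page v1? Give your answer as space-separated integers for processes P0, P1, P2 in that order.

Op 1: fork(P0) -> P1. 2 ppages; refcounts: pp0:2 pp1:2
Op 2: fork(P1) -> P2. 2 ppages; refcounts: pp0:3 pp1:3
Op 3: read(P0, v1) -> 19. No state change.
Op 4: write(P2, v0, 146). refcount(pp0)=3>1 -> COPY to pp2. 3 ppages; refcounts: pp0:2 pp1:3 pp2:1
Op 5: write(P2, v1, 175). refcount(pp1)=3>1 -> COPY to pp3. 4 ppages; refcounts: pp0:2 pp1:2 pp2:1 pp3:1
Op 6: write(P2, v0, 145). refcount(pp2)=1 -> write in place. 4 ppages; refcounts: pp0:2 pp1:2 pp2:1 pp3:1
Op 7: write(P1, v1, 119). refcount(pp1)=2>1 -> COPY to pp4. 5 ppages; refcounts: pp0:2 pp1:1 pp2:1 pp3:1 pp4:1
Op 8: read(P0, v0) -> 16. No state change.
P0: v1 -> pp1 = 19
P1: v1 -> pp4 = 119
P2: v1 -> pp3 = 175

Answer: 19 119 175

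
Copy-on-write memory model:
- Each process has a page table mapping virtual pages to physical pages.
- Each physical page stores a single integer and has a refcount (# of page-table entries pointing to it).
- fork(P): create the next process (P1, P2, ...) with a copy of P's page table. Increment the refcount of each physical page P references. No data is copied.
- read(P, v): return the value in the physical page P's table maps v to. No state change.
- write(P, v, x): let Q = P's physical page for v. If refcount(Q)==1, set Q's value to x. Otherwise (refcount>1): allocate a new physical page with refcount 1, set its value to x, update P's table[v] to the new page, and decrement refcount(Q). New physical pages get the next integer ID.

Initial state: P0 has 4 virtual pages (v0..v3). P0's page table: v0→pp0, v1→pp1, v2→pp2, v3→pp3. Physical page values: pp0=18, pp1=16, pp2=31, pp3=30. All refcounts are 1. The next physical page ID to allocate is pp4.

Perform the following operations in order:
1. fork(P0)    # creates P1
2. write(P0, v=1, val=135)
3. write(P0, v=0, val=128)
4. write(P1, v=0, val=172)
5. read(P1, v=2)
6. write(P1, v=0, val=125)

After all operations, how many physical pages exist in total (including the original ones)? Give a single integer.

Answer: 6

Derivation:
Op 1: fork(P0) -> P1. 4 ppages; refcounts: pp0:2 pp1:2 pp2:2 pp3:2
Op 2: write(P0, v1, 135). refcount(pp1)=2>1 -> COPY to pp4. 5 ppages; refcounts: pp0:2 pp1:1 pp2:2 pp3:2 pp4:1
Op 3: write(P0, v0, 128). refcount(pp0)=2>1 -> COPY to pp5. 6 ppages; refcounts: pp0:1 pp1:1 pp2:2 pp3:2 pp4:1 pp5:1
Op 4: write(P1, v0, 172). refcount(pp0)=1 -> write in place. 6 ppages; refcounts: pp0:1 pp1:1 pp2:2 pp3:2 pp4:1 pp5:1
Op 5: read(P1, v2) -> 31. No state change.
Op 6: write(P1, v0, 125). refcount(pp0)=1 -> write in place. 6 ppages; refcounts: pp0:1 pp1:1 pp2:2 pp3:2 pp4:1 pp5:1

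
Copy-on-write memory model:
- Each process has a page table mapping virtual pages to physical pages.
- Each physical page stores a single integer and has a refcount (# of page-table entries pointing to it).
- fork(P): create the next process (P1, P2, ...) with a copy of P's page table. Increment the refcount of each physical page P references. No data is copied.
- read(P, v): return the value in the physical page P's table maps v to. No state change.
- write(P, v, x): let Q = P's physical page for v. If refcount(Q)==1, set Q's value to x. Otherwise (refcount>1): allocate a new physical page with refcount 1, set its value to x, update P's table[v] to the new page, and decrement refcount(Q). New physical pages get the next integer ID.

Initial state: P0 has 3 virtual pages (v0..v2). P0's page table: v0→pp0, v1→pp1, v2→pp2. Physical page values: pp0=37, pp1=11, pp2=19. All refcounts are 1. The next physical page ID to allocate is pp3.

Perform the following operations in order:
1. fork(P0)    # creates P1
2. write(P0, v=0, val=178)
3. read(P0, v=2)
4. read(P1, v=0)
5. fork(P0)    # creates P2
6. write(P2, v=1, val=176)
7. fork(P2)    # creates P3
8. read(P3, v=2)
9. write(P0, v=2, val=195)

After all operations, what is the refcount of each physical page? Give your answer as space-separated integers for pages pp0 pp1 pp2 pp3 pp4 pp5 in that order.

Answer: 1 2 3 3 2 1

Derivation:
Op 1: fork(P0) -> P1. 3 ppages; refcounts: pp0:2 pp1:2 pp2:2
Op 2: write(P0, v0, 178). refcount(pp0)=2>1 -> COPY to pp3. 4 ppages; refcounts: pp0:1 pp1:2 pp2:2 pp3:1
Op 3: read(P0, v2) -> 19. No state change.
Op 4: read(P1, v0) -> 37. No state change.
Op 5: fork(P0) -> P2. 4 ppages; refcounts: pp0:1 pp1:3 pp2:3 pp3:2
Op 6: write(P2, v1, 176). refcount(pp1)=3>1 -> COPY to pp4. 5 ppages; refcounts: pp0:1 pp1:2 pp2:3 pp3:2 pp4:1
Op 7: fork(P2) -> P3. 5 ppages; refcounts: pp0:1 pp1:2 pp2:4 pp3:3 pp4:2
Op 8: read(P3, v2) -> 19. No state change.
Op 9: write(P0, v2, 195). refcount(pp2)=4>1 -> COPY to pp5. 6 ppages; refcounts: pp0:1 pp1:2 pp2:3 pp3:3 pp4:2 pp5:1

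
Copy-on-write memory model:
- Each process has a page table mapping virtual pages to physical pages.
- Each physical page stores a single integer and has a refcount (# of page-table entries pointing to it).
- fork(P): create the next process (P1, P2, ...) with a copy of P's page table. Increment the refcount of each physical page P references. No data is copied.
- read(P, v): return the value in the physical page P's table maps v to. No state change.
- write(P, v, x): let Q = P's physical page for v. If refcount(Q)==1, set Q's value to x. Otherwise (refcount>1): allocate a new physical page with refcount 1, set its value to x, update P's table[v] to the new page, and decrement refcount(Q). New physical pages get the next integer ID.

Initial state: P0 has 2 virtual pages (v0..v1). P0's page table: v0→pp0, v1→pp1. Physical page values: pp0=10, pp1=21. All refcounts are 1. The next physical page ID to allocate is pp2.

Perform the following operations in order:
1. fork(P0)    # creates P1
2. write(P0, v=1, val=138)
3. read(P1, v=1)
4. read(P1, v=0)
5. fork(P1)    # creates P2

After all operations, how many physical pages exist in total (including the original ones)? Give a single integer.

Answer: 3

Derivation:
Op 1: fork(P0) -> P1. 2 ppages; refcounts: pp0:2 pp1:2
Op 2: write(P0, v1, 138). refcount(pp1)=2>1 -> COPY to pp2. 3 ppages; refcounts: pp0:2 pp1:1 pp2:1
Op 3: read(P1, v1) -> 21. No state change.
Op 4: read(P1, v0) -> 10. No state change.
Op 5: fork(P1) -> P2. 3 ppages; refcounts: pp0:3 pp1:2 pp2:1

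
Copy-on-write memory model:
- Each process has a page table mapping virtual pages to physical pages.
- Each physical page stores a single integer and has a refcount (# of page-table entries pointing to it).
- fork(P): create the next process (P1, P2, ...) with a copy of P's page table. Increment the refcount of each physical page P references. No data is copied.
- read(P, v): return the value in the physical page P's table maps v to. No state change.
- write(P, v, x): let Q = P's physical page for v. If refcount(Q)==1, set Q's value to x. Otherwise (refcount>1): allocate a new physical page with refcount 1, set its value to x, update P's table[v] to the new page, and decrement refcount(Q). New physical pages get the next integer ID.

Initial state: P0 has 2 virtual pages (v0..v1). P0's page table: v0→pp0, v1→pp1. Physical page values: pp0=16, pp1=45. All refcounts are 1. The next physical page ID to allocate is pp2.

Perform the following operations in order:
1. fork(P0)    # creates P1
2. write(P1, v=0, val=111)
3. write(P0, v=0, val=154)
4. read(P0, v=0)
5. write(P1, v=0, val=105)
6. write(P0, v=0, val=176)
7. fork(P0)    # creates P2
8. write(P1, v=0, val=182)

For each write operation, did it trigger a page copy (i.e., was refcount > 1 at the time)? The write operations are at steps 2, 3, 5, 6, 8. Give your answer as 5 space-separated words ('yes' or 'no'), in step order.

Op 1: fork(P0) -> P1. 2 ppages; refcounts: pp0:2 pp1:2
Op 2: write(P1, v0, 111). refcount(pp0)=2>1 -> COPY to pp2. 3 ppages; refcounts: pp0:1 pp1:2 pp2:1
Op 3: write(P0, v0, 154). refcount(pp0)=1 -> write in place. 3 ppages; refcounts: pp0:1 pp1:2 pp2:1
Op 4: read(P0, v0) -> 154. No state change.
Op 5: write(P1, v0, 105). refcount(pp2)=1 -> write in place. 3 ppages; refcounts: pp0:1 pp1:2 pp2:1
Op 6: write(P0, v0, 176). refcount(pp0)=1 -> write in place. 3 ppages; refcounts: pp0:1 pp1:2 pp2:1
Op 7: fork(P0) -> P2. 3 ppages; refcounts: pp0:2 pp1:3 pp2:1
Op 8: write(P1, v0, 182). refcount(pp2)=1 -> write in place. 3 ppages; refcounts: pp0:2 pp1:3 pp2:1

yes no no no no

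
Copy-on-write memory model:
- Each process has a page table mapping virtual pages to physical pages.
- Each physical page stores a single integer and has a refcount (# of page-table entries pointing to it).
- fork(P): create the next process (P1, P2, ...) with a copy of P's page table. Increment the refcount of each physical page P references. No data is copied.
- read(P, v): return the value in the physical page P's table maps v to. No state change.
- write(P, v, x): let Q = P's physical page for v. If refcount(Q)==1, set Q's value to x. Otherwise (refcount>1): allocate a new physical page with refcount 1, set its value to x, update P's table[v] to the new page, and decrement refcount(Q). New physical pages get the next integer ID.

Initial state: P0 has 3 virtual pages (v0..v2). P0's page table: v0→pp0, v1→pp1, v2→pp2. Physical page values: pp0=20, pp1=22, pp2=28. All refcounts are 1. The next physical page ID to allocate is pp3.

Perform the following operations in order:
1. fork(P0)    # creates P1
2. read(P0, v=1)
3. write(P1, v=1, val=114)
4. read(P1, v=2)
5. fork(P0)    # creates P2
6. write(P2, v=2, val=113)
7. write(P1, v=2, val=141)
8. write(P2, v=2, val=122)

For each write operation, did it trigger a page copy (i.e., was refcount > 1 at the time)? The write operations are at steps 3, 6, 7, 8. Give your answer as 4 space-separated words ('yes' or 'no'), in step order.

Op 1: fork(P0) -> P1. 3 ppages; refcounts: pp0:2 pp1:2 pp2:2
Op 2: read(P0, v1) -> 22. No state change.
Op 3: write(P1, v1, 114). refcount(pp1)=2>1 -> COPY to pp3. 4 ppages; refcounts: pp0:2 pp1:1 pp2:2 pp3:1
Op 4: read(P1, v2) -> 28. No state change.
Op 5: fork(P0) -> P2. 4 ppages; refcounts: pp0:3 pp1:2 pp2:3 pp3:1
Op 6: write(P2, v2, 113). refcount(pp2)=3>1 -> COPY to pp4. 5 ppages; refcounts: pp0:3 pp1:2 pp2:2 pp3:1 pp4:1
Op 7: write(P1, v2, 141). refcount(pp2)=2>1 -> COPY to pp5. 6 ppages; refcounts: pp0:3 pp1:2 pp2:1 pp3:1 pp4:1 pp5:1
Op 8: write(P2, v2, 122). refcount(pp4)=1 -> write in place. 6 ppages; refcounts: pp0:3 pp1:2 pp2:1 pp3:1 pp4:1 pp5:1

yes yes yes no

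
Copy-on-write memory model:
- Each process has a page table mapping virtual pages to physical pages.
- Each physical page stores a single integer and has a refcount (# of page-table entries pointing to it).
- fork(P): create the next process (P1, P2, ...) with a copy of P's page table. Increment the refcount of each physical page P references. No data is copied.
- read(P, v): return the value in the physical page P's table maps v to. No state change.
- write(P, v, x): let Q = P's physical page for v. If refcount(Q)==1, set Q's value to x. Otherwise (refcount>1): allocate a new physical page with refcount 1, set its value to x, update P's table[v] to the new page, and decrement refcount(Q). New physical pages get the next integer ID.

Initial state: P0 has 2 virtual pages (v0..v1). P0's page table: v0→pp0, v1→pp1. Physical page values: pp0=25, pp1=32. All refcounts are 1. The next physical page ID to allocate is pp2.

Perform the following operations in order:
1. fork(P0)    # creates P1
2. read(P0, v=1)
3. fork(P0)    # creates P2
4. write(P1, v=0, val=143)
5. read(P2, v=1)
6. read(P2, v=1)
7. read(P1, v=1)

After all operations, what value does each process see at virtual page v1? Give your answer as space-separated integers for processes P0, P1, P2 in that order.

Answer: 32 32 32

Derivation:
Op 1: fork(P0) -> P1. 2 ppages; refcounts: pp0:2 pp1:2
Op 2: read(P0, v1) -> 32. No state change.
Op 3: fork(P0) -> P2. 2 ppages; refcounts: pp0:3 pp1:3
Op 4: write(P1, v0, 143). refcount(pp0)=3>1 -> COPY to pp2. 3 ppages; refcounts: pp0:2 pp1:3 pp2:1
Op 5: read(P2, v1) -> 32. No state change.
Op 6: read(P2, v1) -> 32. No state change.
Op 7: read(P1, v1) -> 32. No state change.
P0: v1 -> pp1 = 32
P1: v1 -> pp1 = 32
P2: v1 -> pp1 = 32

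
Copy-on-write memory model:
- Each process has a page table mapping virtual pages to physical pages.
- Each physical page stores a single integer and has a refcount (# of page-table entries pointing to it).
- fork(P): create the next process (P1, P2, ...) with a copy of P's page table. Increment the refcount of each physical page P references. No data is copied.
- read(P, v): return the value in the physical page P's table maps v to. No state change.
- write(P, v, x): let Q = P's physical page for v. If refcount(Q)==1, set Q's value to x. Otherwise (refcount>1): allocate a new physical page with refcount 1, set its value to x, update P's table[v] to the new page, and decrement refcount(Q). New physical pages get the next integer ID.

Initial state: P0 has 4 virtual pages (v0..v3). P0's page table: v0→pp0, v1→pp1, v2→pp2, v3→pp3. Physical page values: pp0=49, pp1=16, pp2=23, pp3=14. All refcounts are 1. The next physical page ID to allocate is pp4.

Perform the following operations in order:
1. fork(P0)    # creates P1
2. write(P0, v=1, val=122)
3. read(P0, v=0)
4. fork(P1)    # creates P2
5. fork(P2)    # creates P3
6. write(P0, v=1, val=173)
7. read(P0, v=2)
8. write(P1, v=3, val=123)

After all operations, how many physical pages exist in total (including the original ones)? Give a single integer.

Answer: 6

Derivation:
Op 1: fork(P0) -> P1. 4 ppages; refcounts: pp0:2 pp1:2 pp2:2 pp3:2
Op 2: write(P0, v1, 122). refcount(pp1)=2>1 -> COPY to pp4. 5 ppages; refcounts: pp0:2 pp1:1 pp2:2 pp3:2 pp4:1
Op 3: read(P0, v0) -> 49. No state change.
Op 4: fork(P1) -> P2. 5 ppages; refcounts: pp0:3 pp1:2 pp2:3 pp3:3 pp4:1
Op 5: fork(P2) -> P3. 5 ppages; refcounts: pp0:4 pp1:3 pp2:4 pp3:4 pp4:1
Op 6: write(P0, v1, 173). refcount(pp4)=1 -> write in place. 5 ppages; refcounts: pp0:4 pp1:3 pp2:4 pp3:4 pp4:1
Op 7: read(P0, v2) -> 23. No state change.
Op 8: write(P1, v3, 123). refcount(pp3)=4>1 -> COPY to pp5. 6 ppages; refcounts: pp0:4 pp1:3 pp2:4 pp3:3 pp4:1 pp5:1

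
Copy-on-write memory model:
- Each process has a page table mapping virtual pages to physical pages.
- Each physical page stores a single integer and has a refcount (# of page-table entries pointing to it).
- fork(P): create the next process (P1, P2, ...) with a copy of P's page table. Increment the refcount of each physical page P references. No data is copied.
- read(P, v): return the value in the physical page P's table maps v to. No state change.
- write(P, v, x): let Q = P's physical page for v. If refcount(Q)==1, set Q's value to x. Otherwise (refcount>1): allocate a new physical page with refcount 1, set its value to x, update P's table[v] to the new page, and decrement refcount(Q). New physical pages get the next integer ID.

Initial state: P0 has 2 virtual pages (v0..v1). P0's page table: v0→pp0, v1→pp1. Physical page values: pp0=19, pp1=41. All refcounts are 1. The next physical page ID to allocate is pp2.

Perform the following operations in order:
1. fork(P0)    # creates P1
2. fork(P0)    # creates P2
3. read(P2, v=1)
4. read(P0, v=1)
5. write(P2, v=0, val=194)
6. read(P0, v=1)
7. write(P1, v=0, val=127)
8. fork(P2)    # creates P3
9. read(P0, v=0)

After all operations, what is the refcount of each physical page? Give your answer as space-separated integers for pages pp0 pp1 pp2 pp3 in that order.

Answer: 1 4 2 1

Derivation:
Op 1: fork(P0) -> P1. 2 ppages; refcounts: pp0:2 pp1:2
Op 2: fork(P0) -> P2. 2 ppages; refcounts: pp0:3 pp1:3
Op 3: read(P2, v1) -> 41. No state change.
Op 4: read(P0, v1) -> 41. No state change.
Op 5: write(P2, v0, 194). refcount(pp0)=3>1 -> COPY to pp2. 3 ppages; refcounts: pp0:2 pp1:3 pp2:1
Op 6: read(P0, v1) -> 41. No state change.
Op 7: write(P1, v0, 127). refcount(pp0)=2>1 -> COPY to pp3. 4 ppages; refcounts: pp0:1 pp1:3 pp2:1 pp3:1
Op 8: fork(P2) -> P3. 4 ppages; refcounts: pp0:1 pp1:4 pp2:2 pp3:1
Op 9: read(P0, v0) -> 19. No state change.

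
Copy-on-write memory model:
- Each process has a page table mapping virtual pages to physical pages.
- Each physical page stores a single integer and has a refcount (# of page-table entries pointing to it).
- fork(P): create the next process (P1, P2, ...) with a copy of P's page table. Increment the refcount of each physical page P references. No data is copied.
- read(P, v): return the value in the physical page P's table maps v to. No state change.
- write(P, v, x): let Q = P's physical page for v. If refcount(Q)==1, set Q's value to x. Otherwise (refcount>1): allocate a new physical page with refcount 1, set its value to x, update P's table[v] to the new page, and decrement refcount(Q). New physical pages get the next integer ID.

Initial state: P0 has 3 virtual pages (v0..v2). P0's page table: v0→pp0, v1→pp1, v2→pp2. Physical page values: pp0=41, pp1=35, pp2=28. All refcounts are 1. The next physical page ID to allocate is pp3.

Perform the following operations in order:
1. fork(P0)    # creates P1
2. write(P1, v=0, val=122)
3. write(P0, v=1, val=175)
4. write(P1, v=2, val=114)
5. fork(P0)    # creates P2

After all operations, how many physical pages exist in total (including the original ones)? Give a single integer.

Op 1: fork(P0) -> P1. 3 ppages; refcounts: pp0:2 pp1:2 pp2:2
Op 2: write(P1, v0, 122). refcount(pp0)=2>1 -> COPY to pp3. 4 ppages; refcounts: pp0:1 pp1:2 pp2:2 pp3:1
Op 3: write(P0, v1, 175). refcount(pp1)=2>1 -> COPY to pp4. 5 ppages; refcounts: pp0:1 pp1:1 pp2:2 pp3:1 pp4:1
Op 4: write(P1, v2, 114). refcount(pp2)=2>1 -> COPY to pp5. 6 ppages; refcounts: pp0:1 pp1:1 pp2:1 pp3:1 pp4:1 pp5:1
Op 5: fork(P0) -> P2. 6 ppages; refcounts: pp0:2 pp1:1 pp2:2 pp3:1 pp4:2 pp5:1

Answer: 6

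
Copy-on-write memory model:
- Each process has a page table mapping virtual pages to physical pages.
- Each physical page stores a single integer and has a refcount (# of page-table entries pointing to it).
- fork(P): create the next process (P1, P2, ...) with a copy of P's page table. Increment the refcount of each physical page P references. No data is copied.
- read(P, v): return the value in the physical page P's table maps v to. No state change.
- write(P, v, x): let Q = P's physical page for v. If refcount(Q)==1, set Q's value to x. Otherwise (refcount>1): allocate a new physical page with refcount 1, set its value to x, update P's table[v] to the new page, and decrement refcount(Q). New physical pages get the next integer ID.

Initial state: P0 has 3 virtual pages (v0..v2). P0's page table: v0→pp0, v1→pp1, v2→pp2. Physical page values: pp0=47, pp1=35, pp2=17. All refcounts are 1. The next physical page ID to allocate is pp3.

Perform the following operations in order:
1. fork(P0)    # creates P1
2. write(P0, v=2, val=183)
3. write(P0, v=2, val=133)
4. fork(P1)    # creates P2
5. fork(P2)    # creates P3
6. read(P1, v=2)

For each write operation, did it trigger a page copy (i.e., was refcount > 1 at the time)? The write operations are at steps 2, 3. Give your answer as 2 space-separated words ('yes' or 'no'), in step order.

Op 1: fork(P0) -> P1. 3 ppages; refcounts: pp0:2 pp1:2 pp2:2
Op 2: write(P0, v2, 183). refcount(pp2)=2>1 -> COPY to pp3. 4 ppages; refcounts: pp0:2 pp1:2 pp2:1 pp3:1
Op 3: write(P0, v2, 133). refcount(pp3)=1 -> write in place. 4 ppages; refcounts: pp0:2 pp1:2 pp2:1 pp3:1
Op 4: fork(P1) -> P2. 4 ppages; refcounts: pp0:3 pp1:3 pp2:2 pp3:1
Op 5: fork(P2) -> P3. 4 ppages; refcounts: pp0:4 pp1:4 pp2:3 pp3:1
Op 6: read(P1, v2) -> 17. No state change.

yes no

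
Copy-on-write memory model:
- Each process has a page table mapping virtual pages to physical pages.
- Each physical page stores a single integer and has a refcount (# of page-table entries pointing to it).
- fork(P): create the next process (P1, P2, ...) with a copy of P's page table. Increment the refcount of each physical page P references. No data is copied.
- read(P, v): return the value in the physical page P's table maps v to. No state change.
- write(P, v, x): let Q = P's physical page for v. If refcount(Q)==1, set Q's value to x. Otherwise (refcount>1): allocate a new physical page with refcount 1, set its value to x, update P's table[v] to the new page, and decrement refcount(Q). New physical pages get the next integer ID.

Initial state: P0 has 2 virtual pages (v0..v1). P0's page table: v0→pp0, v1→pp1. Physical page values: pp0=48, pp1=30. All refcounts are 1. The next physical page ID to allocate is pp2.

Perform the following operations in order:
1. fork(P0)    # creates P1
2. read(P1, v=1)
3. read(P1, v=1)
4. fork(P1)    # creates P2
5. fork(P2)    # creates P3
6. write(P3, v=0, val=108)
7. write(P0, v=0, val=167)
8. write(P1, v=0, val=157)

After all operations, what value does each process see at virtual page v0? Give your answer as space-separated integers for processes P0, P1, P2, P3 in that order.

Answer: 167 157 48 108

Derivation:
Op 1: fork(P0) -> P1. 2 ppages; refcounts: pp0:2 pp1:2
Op 2: read(P1, v1) -> 30. No state change.
Op 3: read(P1, v1) -> 30. No state change.
Op 4: fork(P1) -> P2. 2 ppages; refcounts: pp0:3 pp1:3
Op 5: fork(P2) -> P3. 2 ppages; refcounts: pp0:4 pp1:4
Op 6: write(P3, v0, 108). refcount(pp0)=4>1 -> COPY to pp2. 3 ppages; refcounts: pp0:3 pp1:4 pp2:1
Op 7: write(P0, v0, 167). refcount(pp0)=3>1 -> COPY to pp3. 4 ppages; refcounts: pp0:2 pp1:4 pp2:1 pp3:1
Op 8: write(P1, v0, 157). refcount(pp0)=2>1 -> COPY to pp4. 5 ppages; refcounts: pp0:1 pp1:4 pp2:1 pp3:1 pp4:1
P0: v0 -> pp3 = 167
P1: v0 -> pp4 = 157
P2: v0 -> pp0 = 48
P3: v0 -> pp2 = 108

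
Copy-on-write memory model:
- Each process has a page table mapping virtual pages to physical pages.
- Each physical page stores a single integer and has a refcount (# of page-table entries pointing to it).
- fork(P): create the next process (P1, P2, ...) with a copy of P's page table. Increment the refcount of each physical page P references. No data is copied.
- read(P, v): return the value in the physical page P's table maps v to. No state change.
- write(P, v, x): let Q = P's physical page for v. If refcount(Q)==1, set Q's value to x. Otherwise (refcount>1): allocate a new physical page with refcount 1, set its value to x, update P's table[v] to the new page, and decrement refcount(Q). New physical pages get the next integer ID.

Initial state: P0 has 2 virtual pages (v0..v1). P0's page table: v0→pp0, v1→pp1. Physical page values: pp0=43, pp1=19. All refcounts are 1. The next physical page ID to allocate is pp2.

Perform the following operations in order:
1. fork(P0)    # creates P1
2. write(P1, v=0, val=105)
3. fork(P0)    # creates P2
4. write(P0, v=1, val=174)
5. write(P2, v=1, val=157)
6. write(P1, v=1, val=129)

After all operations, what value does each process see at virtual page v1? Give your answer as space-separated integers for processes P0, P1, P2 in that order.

Answer: 174 129 157

Derivation:
Op 1: fork(P0) -> P1. 2 ppages; refcounts: pp0:2 pp1:2
Op 2: write(P1, v0, 105). refcount(pp0)=2>1 -> COPY to pp2. 3 ppages; refcounts: pp0:1 pp1:2 pp2:1
Op 3: fork(P0) -> P2. 3 ppages; refcounts: pp0:2 pp1:3 pp2:1
Op 4: write(P0, v1, 174). refcount(pp1)=3>1 -> COPY to pp3. 4 ppages; refcounts: pp0:2 pp1:2 pp2:1 pp3:1
Op 5: write(P2, v1, 157). refcount(pp1)=2>1 -> COPY to pp4. 5 ppages; refcounts: pp0:2 pp1:1 pp2:1 pp3:1 pp4:1
Op 6: write(P1, v1, 129). refcount(pp1)=1 -> write in place. 5 ppages; refcounts: pp0:2 pp1:1 pp2:1 pp3:1 pp4:1
P0: v1 -> pp3 = 174
P1: v1 -> pp1 = 129
P2: v1 -> pp4 = 157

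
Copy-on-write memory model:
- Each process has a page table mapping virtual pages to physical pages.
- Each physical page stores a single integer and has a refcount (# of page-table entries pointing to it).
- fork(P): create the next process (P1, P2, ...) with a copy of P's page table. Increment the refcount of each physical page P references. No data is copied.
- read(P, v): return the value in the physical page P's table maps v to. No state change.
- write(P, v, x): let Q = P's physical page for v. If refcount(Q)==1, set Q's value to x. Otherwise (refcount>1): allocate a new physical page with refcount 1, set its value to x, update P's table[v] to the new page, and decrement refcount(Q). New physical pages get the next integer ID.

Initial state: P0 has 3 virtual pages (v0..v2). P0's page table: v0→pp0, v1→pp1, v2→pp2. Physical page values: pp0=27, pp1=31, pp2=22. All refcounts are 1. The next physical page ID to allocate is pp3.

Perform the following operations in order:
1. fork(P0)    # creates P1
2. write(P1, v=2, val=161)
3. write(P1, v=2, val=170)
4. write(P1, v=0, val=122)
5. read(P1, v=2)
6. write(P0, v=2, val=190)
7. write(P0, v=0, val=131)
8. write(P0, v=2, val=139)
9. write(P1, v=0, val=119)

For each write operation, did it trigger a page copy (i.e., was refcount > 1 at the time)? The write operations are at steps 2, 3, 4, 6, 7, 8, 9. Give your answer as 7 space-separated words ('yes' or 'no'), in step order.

Op 1: fork(P0) -> P1. 3 ppages; refcounts: pp0:2 pp1:2 pp2:2
Op 2: write(P1, v2, 161). refcount(pp2)=2>1 -> COPY to pp3. 4 ppages; refcounts: pp0:2 pp1:2 pp2:1 pp3:1
Op 3: write(P1, v2, 170). refcount(pp3)=1 -> write in place. 4 ppages; refcounts: pp0:2 pp1:2 pp2:1 pp3:1
Op 4: write(P1, v0, 122). refcount(pp0)=2>1 -> COPY to pp4. 5 ppages; refcounts: pp0:1 pp1:2 pp2:1 pp3:1 pp4:1
Op 5: read(P1, v2) -> 170. No state change.
Op 6: write(P0, v2, 190). refcount(pp2)=1 -> write in place. 5 ppages; refcounts: pp0:1 pp1:2 pp2:1 pp3:1 pp4:1
Op 7: write(P0, v0, 131). refcount(pp0)=1 -> write in place. 5 ppages; refcounts: pp0:1 pp1:2 pp2:1 pp3:1 pp4:1
Op 8: write(P0, v2, 139). refcount(pp2)=1 -> write in place. 5 ppages; refcounts: pp0:1 pp1:2 pp2:1 pp3:1 pp4:1
Op 9: write(P1, v0, 119). refcount(pp4)=1 -> write in place. 5 ppages; refcounts: pp0:1 pp1:2 pp2:1 pp3:1 pp4:1

yes no yes no no no no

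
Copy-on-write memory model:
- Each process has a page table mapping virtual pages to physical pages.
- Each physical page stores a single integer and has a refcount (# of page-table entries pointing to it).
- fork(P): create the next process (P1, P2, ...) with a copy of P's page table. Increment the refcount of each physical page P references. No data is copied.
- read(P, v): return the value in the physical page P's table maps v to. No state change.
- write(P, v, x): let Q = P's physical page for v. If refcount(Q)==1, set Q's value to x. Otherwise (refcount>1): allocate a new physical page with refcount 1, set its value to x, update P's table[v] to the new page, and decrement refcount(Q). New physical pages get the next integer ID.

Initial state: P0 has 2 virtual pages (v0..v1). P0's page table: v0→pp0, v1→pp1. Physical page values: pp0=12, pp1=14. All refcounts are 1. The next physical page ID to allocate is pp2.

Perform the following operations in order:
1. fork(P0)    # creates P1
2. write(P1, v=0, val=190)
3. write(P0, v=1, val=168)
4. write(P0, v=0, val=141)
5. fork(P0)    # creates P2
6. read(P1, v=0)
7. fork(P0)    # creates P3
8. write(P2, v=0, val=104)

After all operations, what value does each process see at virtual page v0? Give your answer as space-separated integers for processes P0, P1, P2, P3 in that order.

Answer: 141 190 104 141

Derivation:
Op 1: fork(P0) -> P1. 2 ppages; refcounts: pp0:2 pp1:2
Op 2: write(P1, v0, 190). refcount(pp0)=2>1 -> COPY to pp2. 3 ppages; refcounts: pp0:1 pp1:2 pp2:1
Op 3: write(P0, v1, 168). refcount(pp1)=2>1 -> COPY to pp3. 4 ppages; refcounts: pp0:1 pp1:1 pp2:1 pp3:1
Op 4: write(P0, v0, 141). refcount(pp0)=1 -> write in place. 4 ppages; refcounts: pp0:1 pp1:1 pp2:1 pp3:1
Op 5: fork(P0) -> P2. 4 ppages; refcounts: pp0:2 pp1:1 pp2:1 pp3:2
Op 6: read(P1, v0) -> 190. No state change.
Op 7: fork(P0) -> P3. 4 ppages; refcounts: pp0:3 pp1:1 pp2:1 pp3:3
Op 8: write(P2, v0, 104). refcount(pp0)=3>1 -> COPY to pp4. 5 ppages; refcounts: pp0:2 pp1:1 pp2:1 pp3:3 pp4:1
P0: v0 -> pp0 = 141
P1: v0 -> pp2 = 190
P2: v0 -> pp4 = 104
P3: v0 -> pp0 = 141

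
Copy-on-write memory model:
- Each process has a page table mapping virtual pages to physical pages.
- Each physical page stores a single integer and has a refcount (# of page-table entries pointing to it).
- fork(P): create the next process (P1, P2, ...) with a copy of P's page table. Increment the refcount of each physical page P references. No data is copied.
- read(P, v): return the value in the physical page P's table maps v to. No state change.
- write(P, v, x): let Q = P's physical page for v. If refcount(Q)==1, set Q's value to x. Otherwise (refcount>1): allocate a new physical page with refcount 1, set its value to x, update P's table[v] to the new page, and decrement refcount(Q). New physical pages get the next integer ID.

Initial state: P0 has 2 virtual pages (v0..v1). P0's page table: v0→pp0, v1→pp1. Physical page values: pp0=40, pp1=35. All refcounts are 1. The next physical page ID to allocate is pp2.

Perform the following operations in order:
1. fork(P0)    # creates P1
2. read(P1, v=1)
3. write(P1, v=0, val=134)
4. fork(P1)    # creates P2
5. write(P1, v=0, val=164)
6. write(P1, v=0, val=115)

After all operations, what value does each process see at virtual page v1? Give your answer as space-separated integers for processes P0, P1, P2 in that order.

Op 1: fork(P0) -> P1. 2 ppages; refcounts: pp0:2 pp1:2
Op 2: read(P1, v1) -> 35. No state change.
Op 3: write(P1, v0, 134). refcount(pp0)=2>1 -> COPY to pp2. 3 ppages; refcounts: pp0:1 pp1:2 pp2:1
Op 4: fork(P1) -> P2. 3 ppages; refcounts: pp0:1 pp1:3 pp2:2
Op 5: write(P1, v0, 164). refcount(pp2)=2>1 -> COPY to pp3. 4 ppages; refcounts: pp0:1 pp1:3 pp2:1 pp3:1
Op 6: write(P1, v0, 115). refcount(pp3)=1 -> write in place. 4 ppages; refcounts: pp0:1 pp1:3 pp2:1 pp3:1
P0: v1 -> pp1 = 35
P1: v1 -> pp1 = 35
P2: v1 -> pp1 = 35

Answer: 35 35 35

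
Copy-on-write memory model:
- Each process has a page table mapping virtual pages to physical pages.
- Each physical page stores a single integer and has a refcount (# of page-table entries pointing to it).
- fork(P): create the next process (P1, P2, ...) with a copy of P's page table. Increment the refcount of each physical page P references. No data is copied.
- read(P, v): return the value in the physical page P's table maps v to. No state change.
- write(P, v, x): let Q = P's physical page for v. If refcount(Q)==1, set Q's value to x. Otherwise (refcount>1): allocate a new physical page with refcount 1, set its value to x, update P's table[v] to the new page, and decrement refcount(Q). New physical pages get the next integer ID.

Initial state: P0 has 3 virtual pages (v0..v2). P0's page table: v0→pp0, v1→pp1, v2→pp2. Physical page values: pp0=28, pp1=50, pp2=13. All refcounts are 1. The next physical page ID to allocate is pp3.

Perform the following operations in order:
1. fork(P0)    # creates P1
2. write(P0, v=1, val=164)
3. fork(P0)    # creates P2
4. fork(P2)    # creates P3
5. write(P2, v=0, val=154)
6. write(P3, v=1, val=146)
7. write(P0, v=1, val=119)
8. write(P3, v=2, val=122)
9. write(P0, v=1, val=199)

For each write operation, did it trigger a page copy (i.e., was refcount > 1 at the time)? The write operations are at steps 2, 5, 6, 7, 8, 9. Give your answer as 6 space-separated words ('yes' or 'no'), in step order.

Op 1: fork(P0) -> P1. 3 ppages; refcounts: pp0:2 pp1:2 pp2:2
Op 2: write(P0, v1, 164). refcount(pp1)=2>1 -> COPY to pp3. 4 ppages; refcounts: pp0:2 pp1:1 pp2:2 pp3:1
Op 3: fork(P0) -> P2. 4 ppages; refcounts: pp0:3 pp1:1 pp2:3 pp3:2
Op 4: fork(P2) -> P3. 4 ppages; refcounts: pp0:4 pp1:1 pp2:4 pp3:3
Op 5: write(P2, v0, 154). refcount(pp0)=4>1 -> COPY to pp4. 5 ppages; refcounts: pp0:3 pp1:1 pp2:4 pp3:3 pp4:1
Op 6: write(P3, v1, 146). refcount(pp3)=3>1 -> COPY to pp5. 6 ppages; refcounts: pp0:3 pp1:1 pp2:4 pp3:2 pp4:1 pp5:1
Op 7: write(P0, v1, 119). refcount(pp3)=2>1 -> COPY to pp6. 7 ppages; refcounts: pp0:3 pp1:1 pp2:4 pp3:1 pp4:1 pp5:1 pp6:1
Op 8: write(P3, v2, 122). refcount(pp2)=4>1 -> COPY to pp7. 8 ppages; refcounts: pp0:3 pp1:1 pp2:3 pp3:1 pp4:1 pp5:1 pp6:1 pp7:1
Op 9: write(P0, v1, 199). refcount(pp6)=1 -> write in place. 8 ppages; refcounts: pp0:3 pp1:1 pp2:3 pp3:1 pp4:1 pp5:1 pp6:1 pp7:1

yes yes yes yes yes no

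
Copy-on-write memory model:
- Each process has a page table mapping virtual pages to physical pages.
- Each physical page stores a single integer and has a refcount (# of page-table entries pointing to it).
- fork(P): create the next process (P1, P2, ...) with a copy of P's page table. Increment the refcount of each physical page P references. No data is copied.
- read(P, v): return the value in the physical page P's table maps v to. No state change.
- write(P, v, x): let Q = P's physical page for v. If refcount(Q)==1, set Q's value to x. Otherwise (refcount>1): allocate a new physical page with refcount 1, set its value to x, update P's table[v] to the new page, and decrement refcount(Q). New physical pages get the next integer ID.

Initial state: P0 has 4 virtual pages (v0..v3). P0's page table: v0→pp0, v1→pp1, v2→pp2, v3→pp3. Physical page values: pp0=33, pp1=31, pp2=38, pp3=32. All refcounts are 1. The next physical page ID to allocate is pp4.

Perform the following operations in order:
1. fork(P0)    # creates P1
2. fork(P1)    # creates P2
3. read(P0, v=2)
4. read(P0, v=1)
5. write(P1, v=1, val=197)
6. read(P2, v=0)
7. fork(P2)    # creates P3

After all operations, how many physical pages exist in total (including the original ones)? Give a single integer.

Op 1: fork(P0) -> P1. 4 ppages; refcounts: pp0:2 pp1:2 pp2:2 pp3:2
Op 2: fork(P1) -> P2. 4 ppages; refcounts: pp0:3 pp1:3 pp2:3 pp3:3
Op 3: read(P0, v2) -> 38. No state change.
Op 4: read(P0, v1) -> 31. No state change.
Op 5: write(P1, v1, 197). refcount(pp1)=3>1 -> COPY to pp4. 5 ppages; refcounts: pp0:3 pp1:2 pp2:3 pp3:3 pp4:1
Op 6: read(P2, v0) -> 33. No state change.
Op 7: fork(P2) -> P3. 5 ppages; refcounts: pp0:4 pp1:3 pp2:4 pp3:4 pp4:1

Answer: 5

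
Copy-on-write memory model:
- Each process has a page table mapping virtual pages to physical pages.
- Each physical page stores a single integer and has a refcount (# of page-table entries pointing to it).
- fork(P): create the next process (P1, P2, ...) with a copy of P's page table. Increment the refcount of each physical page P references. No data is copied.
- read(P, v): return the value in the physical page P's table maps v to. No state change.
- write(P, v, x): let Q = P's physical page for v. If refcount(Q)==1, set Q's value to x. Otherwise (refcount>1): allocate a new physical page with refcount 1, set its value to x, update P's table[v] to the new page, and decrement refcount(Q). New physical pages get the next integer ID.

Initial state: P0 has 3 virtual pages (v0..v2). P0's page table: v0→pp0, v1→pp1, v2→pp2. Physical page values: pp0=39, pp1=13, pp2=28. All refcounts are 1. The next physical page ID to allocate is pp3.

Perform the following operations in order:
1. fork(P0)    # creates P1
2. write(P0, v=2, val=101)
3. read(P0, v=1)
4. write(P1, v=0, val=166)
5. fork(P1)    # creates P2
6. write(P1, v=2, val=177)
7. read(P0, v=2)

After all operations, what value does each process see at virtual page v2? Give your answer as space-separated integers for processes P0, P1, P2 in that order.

Answer: 101 177 28

Derivation:
Op 1: fork(P0) -> P1. 3 ppages; refcounts: pp0:2 pp1:2 pp2:2
Op 2: write(P0, v2, 101). refcount(pp2)=2>1 -> COPY to pp3. 4 ppages; refcounts: pp0:2 pp1:2 pp2:1 pp3:1
Op 3: read(P0, v1) -> 13. No state change.
Op 4: write(P1, v0, 166). refcount(pp0)=2>1 -> COPY to pp4. 5 ppages; refcounts: pp0:1 pp1:2 pp2:1 pp3:1 pp4:1
Op 5: fork(P1) -> P2. 5 ppages; refcounts: pp0:1 pp1:3 pp2:2 pp3:1 pp4:2
Op 6: write(P1, v2, 177). refcount(pp2)=2>1 -> COPY to pp5. 6 ppages; refcounts: pp0:1 pp1:3 pp2:1 pp3:1 pp4:2 pp5:1
Op 7: read(P0, v2) -> 101. No state change.
P0: v2 -> pp3 = 101
P1: v2 -> pp5 = 177
P2: v2 -> pp2 = 28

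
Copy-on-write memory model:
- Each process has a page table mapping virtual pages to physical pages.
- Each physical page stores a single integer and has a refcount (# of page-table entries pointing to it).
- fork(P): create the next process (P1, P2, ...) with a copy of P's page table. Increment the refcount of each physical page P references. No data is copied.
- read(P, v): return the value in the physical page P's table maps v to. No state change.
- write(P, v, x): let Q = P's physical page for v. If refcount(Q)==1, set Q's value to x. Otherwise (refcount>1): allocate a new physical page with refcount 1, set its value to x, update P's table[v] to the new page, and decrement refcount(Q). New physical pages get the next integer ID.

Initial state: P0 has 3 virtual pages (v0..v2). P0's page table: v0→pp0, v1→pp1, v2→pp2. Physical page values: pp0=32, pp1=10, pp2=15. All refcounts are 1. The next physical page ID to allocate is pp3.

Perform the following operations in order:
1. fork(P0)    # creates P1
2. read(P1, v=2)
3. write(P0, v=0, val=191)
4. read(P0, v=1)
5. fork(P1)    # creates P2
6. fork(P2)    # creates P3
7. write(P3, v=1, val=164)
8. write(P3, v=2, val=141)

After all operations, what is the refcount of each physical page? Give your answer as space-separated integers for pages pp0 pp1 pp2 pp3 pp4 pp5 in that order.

Answer: 3 3 3 1 1 1

Derivation:
Op 1: fork(P0) -> P1. 3 ppages; refcounts: pp0:2 pp1:2 pp2:2
Op 2: read(P1, v2) -> 15. No state change.
Op 3: write(P0, v0, 191). refcount(pp0)=2>1 -> COPY to pp3. 4 ppages; refcounts: pp0:1 pp1:2 pp2:2 pp3:1
Op 4: read(P0, v1) -> 10. No state change.
Op 5: fork(P1) -> P2. 4 ppages; refcounts: pp0:2 pp1:3 pp2:3 pp3:1
Op 6: fork(P2) -> P3. 4 ppages; refcounts: pp0:3 pp1:4 pp2:4 pp3:1
Op 7: write(P3, v1, 164). refcount(pp1)=4>1 -> COPY to pp4. 5 ppages; refcounts: pp0:3 pp1:3 pp2:4 pp3:1 pp4:1
Op 8: write(P3, v2, 141). refcount(pp2)=4>1 -> COPY to pp5. 6 ppages; refcounts: pp0:3 pp1:3 pp2:3 pp3:1 pp4:1 pp5:1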